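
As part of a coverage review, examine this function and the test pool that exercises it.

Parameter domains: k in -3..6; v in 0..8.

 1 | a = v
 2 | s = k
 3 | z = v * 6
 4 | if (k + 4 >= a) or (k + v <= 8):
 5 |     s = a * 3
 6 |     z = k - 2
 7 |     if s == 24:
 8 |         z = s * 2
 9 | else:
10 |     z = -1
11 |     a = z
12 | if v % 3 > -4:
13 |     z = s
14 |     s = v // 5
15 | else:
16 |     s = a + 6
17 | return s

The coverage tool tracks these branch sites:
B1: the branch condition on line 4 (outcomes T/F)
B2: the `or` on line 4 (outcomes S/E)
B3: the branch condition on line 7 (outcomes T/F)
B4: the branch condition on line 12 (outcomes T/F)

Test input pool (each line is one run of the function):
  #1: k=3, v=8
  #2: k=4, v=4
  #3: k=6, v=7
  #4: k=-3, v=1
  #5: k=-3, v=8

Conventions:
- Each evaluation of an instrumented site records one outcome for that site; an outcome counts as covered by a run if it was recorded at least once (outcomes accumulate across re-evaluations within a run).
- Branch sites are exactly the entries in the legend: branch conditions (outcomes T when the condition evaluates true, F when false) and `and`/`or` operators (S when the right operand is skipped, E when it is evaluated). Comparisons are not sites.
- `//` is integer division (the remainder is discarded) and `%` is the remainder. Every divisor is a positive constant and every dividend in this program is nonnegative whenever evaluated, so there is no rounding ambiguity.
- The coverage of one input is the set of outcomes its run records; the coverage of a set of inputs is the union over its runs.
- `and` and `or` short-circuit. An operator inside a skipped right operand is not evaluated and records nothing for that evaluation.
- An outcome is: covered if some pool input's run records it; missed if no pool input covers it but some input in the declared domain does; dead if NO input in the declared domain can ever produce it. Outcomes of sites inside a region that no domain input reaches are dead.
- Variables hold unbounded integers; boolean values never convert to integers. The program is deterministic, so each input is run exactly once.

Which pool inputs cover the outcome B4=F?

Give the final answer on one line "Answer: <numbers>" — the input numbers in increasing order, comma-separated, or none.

input #1 (k=3, v=8): does not produce B4=F
input #2 (k=4, v=4): does not produce B4=F
input #3 (k=6, v=7): does not produce B4=F
input #4 (k=-3, v=1): does not produce B4=F
input #5 (k=-3, v=8): does not produce B4=F

Answer: none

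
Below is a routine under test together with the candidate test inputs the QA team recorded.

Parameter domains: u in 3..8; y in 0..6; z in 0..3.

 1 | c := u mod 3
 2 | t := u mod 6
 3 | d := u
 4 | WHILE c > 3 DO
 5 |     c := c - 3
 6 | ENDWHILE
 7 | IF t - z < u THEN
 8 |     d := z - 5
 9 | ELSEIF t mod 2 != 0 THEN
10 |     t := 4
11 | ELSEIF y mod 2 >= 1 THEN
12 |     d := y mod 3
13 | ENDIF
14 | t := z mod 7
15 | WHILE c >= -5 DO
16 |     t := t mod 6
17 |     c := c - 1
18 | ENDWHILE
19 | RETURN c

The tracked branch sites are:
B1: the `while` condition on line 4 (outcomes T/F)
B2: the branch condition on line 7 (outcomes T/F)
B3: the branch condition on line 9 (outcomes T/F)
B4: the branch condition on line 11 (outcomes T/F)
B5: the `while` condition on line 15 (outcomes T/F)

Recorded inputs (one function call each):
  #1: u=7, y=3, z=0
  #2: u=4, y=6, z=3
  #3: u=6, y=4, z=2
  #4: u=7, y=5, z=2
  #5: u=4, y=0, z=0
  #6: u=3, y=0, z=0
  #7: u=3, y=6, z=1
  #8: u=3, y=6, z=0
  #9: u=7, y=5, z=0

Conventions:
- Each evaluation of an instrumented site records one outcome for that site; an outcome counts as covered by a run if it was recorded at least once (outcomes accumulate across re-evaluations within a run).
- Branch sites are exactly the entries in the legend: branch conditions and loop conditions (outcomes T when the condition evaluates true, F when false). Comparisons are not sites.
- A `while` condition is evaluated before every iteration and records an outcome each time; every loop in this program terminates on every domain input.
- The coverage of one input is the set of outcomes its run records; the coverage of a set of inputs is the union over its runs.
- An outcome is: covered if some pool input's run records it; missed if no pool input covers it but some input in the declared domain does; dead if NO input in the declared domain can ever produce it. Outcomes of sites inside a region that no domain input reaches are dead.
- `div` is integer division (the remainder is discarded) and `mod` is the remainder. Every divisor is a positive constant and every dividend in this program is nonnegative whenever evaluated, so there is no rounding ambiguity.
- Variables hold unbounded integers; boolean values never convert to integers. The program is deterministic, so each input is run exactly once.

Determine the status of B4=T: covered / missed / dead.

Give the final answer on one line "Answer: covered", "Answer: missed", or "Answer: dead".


no pool input records B4=T
but domain input (u=4, y=1, z=0) does record it -> reachable, so missed
Answer: missed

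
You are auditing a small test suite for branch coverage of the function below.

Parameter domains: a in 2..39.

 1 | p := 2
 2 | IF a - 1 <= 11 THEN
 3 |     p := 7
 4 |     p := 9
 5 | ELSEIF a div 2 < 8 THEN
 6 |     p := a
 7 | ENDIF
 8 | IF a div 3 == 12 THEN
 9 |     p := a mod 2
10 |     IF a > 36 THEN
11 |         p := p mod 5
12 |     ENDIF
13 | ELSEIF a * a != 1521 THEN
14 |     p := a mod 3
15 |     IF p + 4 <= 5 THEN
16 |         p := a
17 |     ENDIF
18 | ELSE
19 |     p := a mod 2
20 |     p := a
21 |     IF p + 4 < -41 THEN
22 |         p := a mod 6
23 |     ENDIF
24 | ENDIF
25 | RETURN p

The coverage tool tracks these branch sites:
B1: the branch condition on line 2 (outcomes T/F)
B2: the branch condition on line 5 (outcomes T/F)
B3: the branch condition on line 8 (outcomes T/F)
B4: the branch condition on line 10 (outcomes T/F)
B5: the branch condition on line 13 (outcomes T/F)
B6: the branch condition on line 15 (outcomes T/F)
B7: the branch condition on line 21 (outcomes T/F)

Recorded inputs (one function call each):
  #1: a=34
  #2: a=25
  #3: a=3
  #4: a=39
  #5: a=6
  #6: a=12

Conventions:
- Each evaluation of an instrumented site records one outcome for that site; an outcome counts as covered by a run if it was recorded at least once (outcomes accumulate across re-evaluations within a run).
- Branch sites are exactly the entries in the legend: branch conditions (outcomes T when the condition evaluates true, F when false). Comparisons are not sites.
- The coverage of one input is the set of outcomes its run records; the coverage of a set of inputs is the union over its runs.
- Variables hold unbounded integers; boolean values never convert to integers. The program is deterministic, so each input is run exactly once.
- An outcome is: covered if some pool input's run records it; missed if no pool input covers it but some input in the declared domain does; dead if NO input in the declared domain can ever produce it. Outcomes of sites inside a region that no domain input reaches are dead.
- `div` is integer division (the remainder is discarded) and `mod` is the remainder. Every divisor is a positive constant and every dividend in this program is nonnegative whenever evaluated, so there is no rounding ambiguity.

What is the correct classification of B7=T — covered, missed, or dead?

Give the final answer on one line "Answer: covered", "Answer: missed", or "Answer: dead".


no pool input records B7=T
checking all 38 inputs in the declared domain: B7=T is never recorded -> dead
Answer: dead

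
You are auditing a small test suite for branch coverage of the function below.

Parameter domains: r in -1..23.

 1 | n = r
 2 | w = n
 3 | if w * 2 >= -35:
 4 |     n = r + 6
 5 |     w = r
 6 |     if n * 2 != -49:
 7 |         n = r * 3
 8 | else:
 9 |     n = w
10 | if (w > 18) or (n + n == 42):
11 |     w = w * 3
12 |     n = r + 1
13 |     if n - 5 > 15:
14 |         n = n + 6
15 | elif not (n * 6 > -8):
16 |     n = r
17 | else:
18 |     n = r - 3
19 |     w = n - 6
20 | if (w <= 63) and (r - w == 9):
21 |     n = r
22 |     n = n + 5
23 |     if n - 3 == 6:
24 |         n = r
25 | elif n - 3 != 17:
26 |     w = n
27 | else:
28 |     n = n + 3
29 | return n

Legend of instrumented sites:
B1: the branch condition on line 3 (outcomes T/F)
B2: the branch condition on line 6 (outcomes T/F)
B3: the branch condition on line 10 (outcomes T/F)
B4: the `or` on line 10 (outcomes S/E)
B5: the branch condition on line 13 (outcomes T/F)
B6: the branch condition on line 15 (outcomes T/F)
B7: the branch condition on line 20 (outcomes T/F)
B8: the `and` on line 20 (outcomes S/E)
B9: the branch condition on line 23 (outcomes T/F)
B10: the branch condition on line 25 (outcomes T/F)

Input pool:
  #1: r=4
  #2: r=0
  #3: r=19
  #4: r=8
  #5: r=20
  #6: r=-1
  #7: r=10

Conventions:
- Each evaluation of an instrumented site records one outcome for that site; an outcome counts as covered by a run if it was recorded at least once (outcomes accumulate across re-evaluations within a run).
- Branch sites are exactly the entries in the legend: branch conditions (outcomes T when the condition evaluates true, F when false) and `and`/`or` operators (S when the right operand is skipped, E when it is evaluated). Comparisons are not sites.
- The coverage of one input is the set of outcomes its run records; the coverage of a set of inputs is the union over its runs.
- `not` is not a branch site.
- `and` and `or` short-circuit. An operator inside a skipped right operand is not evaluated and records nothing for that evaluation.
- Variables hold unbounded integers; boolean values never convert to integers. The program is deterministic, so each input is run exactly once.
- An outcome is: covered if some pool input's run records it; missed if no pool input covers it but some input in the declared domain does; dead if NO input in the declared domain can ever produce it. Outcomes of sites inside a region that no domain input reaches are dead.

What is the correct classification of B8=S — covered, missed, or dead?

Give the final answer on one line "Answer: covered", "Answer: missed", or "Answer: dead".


no pool input records B8=S
but domain input (r=22) does record it -> reachable, so missed
Answer: missed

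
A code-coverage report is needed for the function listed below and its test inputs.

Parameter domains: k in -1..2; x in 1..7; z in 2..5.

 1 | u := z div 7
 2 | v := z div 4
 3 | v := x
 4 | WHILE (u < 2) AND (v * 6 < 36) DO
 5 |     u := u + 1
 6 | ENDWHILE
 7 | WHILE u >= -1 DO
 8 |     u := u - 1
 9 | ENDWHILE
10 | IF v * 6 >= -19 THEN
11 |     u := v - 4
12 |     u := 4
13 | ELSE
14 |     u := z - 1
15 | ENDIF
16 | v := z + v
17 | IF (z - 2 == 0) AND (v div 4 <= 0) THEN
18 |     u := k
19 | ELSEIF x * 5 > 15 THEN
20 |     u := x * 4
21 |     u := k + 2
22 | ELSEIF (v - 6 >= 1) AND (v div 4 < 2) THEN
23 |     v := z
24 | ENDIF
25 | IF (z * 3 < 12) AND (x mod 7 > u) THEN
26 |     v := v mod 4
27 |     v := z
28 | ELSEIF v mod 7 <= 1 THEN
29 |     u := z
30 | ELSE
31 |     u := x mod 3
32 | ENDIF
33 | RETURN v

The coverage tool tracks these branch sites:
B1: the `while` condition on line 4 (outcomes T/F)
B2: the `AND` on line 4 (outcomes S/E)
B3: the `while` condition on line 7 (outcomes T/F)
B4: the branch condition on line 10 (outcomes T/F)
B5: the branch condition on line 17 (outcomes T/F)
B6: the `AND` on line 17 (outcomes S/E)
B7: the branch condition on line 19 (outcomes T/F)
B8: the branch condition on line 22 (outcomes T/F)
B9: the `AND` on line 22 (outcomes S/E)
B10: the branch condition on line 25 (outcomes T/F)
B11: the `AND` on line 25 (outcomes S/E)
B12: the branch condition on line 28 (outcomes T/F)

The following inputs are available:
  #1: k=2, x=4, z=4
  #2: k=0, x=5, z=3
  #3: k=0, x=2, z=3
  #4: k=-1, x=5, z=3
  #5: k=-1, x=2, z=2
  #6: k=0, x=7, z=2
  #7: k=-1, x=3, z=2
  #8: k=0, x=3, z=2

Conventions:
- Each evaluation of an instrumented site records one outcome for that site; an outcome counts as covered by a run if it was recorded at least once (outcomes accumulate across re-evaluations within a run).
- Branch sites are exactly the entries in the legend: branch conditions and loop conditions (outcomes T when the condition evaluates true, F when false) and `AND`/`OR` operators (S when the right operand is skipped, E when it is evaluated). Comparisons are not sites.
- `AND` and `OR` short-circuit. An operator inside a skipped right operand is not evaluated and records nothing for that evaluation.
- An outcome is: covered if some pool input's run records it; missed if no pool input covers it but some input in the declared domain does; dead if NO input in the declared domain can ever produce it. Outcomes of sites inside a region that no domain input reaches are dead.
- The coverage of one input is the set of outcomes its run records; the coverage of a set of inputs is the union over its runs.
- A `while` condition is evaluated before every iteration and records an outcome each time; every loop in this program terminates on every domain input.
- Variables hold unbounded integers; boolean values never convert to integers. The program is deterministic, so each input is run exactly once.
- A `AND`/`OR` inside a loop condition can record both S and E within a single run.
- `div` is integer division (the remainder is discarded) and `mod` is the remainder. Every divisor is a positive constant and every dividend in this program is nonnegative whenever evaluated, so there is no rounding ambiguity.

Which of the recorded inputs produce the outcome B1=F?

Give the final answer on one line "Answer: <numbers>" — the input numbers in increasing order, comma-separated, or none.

input #1 (k=2, x=4, z=4): produces B1=F
input #2 (k=0, x=5, z=3): produces B1=F
input #3 (k=0, x=2, z=3): produces B1=F
input #4 (k=-1, x=5, z=3): produces B1=F
input #5 (k=-1, x=2, z=2): produces B1=F
input #6 (k=0, x=7, z=2): produces B1=F
input #7 (k=-1, x=3, z=2): produces B1=F
input #8 (k=0, x=3, z=2): produces B1=F

Answer: 1, 2, 3, 4, 5, 6, 7, 8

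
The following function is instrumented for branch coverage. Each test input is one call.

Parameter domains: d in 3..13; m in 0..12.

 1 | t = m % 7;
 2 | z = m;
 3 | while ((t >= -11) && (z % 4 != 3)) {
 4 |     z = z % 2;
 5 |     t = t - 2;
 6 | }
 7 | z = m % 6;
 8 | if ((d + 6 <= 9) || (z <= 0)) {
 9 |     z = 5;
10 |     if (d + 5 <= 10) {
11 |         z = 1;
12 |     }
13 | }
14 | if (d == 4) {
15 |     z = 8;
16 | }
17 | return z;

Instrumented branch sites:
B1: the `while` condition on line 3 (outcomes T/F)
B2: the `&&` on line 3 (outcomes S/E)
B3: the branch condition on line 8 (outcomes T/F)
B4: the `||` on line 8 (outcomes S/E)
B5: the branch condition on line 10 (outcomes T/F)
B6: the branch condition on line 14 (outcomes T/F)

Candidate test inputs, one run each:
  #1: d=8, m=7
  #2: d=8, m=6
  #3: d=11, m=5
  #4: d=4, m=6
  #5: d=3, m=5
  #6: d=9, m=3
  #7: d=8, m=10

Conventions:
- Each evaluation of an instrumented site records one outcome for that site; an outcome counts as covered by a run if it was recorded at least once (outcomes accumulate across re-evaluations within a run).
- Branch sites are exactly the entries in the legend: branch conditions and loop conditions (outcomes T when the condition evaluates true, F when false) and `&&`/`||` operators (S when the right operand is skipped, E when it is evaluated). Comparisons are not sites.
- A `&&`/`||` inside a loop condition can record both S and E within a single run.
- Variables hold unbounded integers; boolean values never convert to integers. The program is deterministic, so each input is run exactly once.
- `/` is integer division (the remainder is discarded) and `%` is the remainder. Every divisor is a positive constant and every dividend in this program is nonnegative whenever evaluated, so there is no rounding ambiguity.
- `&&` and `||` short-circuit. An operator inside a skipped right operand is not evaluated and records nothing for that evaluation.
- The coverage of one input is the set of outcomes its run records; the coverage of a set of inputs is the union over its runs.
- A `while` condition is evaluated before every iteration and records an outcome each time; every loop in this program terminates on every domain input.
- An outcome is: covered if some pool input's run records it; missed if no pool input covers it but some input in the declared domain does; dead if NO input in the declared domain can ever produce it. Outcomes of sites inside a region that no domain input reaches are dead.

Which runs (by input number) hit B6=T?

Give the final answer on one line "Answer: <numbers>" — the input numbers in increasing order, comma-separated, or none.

input #1 (d=8, m=7): does not record B6=T
input #2 (d=8, m=6): does not record B6=T
input #3 (d=11, m=5): does not record B6=T
input #4 (d=4, m=6): records B6=T
input #5 (d=3, m=5): does not record B6=T
input #6 (d=9, m=3): does not record B6=T
input #7 (d=8, m=10): does not record B6=T

Answer: 4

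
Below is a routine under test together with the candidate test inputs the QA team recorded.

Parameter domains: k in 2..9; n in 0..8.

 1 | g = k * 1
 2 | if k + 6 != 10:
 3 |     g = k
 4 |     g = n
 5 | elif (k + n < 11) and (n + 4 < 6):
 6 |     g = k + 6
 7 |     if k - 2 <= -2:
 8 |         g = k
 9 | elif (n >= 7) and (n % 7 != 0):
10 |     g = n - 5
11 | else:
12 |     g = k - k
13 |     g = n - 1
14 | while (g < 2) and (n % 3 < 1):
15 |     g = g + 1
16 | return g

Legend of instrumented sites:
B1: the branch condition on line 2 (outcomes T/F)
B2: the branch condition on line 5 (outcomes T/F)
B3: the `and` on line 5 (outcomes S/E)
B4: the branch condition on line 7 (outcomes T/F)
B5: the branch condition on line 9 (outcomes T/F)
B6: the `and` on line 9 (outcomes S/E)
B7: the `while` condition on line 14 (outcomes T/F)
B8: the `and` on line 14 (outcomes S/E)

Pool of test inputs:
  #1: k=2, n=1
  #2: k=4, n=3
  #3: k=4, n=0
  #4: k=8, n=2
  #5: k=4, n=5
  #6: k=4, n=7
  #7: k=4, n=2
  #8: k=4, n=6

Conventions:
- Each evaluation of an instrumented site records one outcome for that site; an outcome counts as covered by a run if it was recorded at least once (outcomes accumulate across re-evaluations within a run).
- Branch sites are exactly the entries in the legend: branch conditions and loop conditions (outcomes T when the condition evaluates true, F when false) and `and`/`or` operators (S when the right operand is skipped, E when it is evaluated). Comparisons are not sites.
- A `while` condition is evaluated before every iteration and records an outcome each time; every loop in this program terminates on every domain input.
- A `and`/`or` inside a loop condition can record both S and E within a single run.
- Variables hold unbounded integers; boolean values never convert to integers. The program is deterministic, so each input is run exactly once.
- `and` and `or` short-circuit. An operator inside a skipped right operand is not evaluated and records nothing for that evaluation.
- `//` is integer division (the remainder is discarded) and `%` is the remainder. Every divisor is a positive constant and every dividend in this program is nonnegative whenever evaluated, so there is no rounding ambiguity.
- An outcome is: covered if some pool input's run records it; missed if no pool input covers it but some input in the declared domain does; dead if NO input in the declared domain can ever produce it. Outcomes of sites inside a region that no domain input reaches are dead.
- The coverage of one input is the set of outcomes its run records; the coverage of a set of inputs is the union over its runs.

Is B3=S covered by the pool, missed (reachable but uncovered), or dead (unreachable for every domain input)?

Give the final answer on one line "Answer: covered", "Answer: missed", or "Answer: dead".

B3=S is recorded by pool input(s) 6 -> covered

Answer: covered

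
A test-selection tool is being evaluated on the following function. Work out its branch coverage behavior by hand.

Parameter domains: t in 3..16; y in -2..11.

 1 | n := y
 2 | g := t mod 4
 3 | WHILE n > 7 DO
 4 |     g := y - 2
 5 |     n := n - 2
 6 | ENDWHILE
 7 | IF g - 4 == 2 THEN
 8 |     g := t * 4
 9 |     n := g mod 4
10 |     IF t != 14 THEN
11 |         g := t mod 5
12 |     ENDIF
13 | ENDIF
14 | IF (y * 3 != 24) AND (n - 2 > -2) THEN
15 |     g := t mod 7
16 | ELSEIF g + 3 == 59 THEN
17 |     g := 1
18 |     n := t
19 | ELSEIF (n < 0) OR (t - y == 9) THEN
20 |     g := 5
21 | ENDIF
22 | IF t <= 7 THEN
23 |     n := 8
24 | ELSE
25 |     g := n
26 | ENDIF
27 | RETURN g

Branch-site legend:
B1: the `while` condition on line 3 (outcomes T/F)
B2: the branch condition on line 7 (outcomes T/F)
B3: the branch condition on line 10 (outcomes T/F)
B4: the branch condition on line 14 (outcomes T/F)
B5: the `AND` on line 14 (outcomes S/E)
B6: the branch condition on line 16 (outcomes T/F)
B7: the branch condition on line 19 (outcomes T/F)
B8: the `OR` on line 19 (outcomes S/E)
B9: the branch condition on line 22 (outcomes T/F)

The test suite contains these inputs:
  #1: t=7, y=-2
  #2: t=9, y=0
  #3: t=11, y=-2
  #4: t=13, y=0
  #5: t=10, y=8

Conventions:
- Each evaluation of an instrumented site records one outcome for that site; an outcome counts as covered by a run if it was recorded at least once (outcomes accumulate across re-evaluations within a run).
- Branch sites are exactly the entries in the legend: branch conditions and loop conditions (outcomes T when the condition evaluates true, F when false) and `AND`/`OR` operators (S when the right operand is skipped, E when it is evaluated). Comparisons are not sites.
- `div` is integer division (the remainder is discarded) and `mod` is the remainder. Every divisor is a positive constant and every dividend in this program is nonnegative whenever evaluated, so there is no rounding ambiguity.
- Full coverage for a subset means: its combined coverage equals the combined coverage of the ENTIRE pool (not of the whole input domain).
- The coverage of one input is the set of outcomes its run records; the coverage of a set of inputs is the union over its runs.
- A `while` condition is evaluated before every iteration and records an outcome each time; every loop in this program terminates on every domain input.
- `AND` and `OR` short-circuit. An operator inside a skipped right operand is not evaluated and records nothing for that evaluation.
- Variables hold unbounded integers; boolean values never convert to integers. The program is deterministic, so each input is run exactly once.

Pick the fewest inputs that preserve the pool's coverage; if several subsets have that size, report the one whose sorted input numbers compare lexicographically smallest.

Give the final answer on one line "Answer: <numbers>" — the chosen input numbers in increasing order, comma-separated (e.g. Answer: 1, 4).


#1 (t=7, y=-2) -> B1->F, B2->F, B5->E, B4->F, B6->F, B8->S, B7->T, B9->T; covered: B1=F, B2=F, B4=F, B5=E, B6=F, B7=T, B8=S, B9=T
#2 (t=9, y=0) -> B1->F, B2->F, B5->E, B4->F, B6->F, B8->E, B7->T, B9->F; covered: B1=F, B2=F, B4=F, B5=E, B6=F, B7=T, B8=E, B9=F
#3 (t=11, y=-2) -> B1->F, B2->F, B5->E, B4->F, B6->F, B8->S, B7->T, B9->F; covered: B1=F, B2=F, B4=F, B5=E, B6=F, B7=T, B8=S, B9=F
#4 (t=13, y=0) -> B1->F, B2->F, B5->E, B4->F, B6->F, B8->E, B7->F, B9->F; covered: B1=F, B2=F, B4=F, B5=E, B6=F, B7=F, B8=E, B9=F
#5 (t=10, y=8) -> B1->T, B1->F, B2->T, B3->T, B5->S, B4->F, B6->F, B8->E, B7->F, B9->F; covered: B1=T, B1=F, B2=T, B3=T, B4=F, B5=S, B6=F, B7=F, B8=E, B9=F
union over all inputs: B1=T, B1=F, B2=T, B2=F, B3=T, B4=F, B5=S, B5=E, B6=F, B7=T, B7=F, B8=S, B8=E, B9=T, B9=F (15 outcomes)
every size-1 subset falls short of the 15 outcomes (best: 10/15)
at size 2, {1, 5} reaches all 15 outcomes; every lexicographically earlier size-2 subset fails
Answer: 1, 5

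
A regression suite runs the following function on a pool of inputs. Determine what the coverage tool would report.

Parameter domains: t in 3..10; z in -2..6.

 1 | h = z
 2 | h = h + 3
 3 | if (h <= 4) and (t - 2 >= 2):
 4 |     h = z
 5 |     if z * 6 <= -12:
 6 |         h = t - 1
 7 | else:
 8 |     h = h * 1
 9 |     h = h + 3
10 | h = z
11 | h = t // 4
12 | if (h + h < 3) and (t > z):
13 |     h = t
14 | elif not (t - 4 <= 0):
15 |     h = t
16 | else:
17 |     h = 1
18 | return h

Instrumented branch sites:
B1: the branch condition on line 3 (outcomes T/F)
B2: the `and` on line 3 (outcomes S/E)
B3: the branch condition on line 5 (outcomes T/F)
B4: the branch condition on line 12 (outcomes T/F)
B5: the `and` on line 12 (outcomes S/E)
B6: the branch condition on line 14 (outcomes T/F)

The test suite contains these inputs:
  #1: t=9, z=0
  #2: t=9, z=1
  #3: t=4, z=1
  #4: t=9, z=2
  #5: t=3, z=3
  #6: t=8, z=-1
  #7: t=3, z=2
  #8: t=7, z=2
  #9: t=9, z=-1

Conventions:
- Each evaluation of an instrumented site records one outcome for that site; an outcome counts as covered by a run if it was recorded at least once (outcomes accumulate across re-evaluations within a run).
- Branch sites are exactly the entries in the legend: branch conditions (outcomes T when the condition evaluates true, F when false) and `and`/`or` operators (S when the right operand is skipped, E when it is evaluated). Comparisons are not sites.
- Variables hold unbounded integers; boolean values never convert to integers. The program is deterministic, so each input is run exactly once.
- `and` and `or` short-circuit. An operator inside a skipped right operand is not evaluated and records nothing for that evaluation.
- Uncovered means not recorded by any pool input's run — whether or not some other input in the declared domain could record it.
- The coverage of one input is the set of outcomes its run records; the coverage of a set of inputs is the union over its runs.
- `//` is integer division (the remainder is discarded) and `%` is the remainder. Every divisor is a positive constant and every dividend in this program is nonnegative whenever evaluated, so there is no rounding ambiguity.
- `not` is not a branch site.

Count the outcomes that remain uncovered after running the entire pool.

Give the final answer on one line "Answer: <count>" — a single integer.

input #1 (t=9, z=0): events B2->E, B1->T, B3->F, B5->S, B4->F, B6->T; covers B1=T, B2=E, B3=F, B4=F, B5=S, B6=T
input #2 (t=9, z=1): events B2->E, B1->T, B3->F, B5->S, B4->F, B6->T; covers B1=T, B2=E, B3=F, B4=F, B5=S, B6=T
input #3 (t=4, z=1): events B2->E, B1->T, B3->F, B5->E, B4->T; covers B1=T, B2=E, B3=F, B4=T, B5=E
input #4 (t=9, z=2): events B2->S, B1->F, B5->S, B4->F, B6->T; covers B1=F, B2=S, B4=F, B5=S, B6=T
input #5 (t=3, z=3): events B2->S, B1->F, B5->E, B4->F, B6->F; covers B1=F, B2=S, B4=F, B5=E, B6=F
input #6 (t=8, z=-1): events B2->E, B1->T, B3->F, B5->S, B4->F, B6->T; covers B1=T, B2=E, B3=F, B4=F, B5=S, B6=T
input #7 (t=3, z=2): events B2->S, B1->F, B5->E, B4->T; covers B1=F, B2=S, B4=T, B5=E
input #8 (t=7, z=2): events B2->S, B1->F, B5->E, B4->T; covers B1=F, B2=S, B4=T, B5=E
input #9 (t=9, z=-1): events B2->E, B1->T, B3->F, B5->S, B4->F, B6->T; covers B1=T, B2=E, B3=F, B4=F, B5=S, B6=T
union over the pool: B1=T, B1=F, B2=S, B2=E, B3=F, B4=T, B4=F, B5=S, B5=E, B6=T, B6=F
uncovered (1 of 12): B3=T

Answer: 1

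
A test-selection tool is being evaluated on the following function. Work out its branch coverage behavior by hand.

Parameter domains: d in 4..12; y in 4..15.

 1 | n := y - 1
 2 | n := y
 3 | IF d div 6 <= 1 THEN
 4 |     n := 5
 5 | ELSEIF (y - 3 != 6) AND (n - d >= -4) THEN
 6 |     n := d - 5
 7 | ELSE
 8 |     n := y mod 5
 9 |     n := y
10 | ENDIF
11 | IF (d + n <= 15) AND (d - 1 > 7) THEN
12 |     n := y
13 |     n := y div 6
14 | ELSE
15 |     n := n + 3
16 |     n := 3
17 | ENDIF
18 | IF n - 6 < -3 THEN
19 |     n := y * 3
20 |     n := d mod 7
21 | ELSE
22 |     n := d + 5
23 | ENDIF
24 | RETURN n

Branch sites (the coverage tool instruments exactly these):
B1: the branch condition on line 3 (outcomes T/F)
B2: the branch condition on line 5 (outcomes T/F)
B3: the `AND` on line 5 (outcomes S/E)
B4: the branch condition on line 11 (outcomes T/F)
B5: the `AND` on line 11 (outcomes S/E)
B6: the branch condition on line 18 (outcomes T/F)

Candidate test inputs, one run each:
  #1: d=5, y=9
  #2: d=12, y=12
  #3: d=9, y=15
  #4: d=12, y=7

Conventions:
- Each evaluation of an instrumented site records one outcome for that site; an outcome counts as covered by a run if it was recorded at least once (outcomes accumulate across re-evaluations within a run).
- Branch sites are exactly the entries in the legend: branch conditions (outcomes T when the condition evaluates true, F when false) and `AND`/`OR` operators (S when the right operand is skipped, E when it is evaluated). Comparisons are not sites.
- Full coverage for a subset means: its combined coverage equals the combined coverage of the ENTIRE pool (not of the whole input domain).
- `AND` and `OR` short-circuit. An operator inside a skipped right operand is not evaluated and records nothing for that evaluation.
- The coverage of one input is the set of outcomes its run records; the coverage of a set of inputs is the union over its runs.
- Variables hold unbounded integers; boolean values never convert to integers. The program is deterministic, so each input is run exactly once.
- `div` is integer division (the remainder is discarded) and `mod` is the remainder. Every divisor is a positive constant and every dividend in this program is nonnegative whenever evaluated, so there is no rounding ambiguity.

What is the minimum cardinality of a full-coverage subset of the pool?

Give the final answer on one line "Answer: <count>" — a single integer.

input #1 (d=5, y=9): events B1->T, B5->E, B4->F, B6->F; covers B1=T, B4=F, B5=E, B6=F
input #2 (d=12, y=12): events B1->F, B3->E, B2->T, B5->S, B4->F, B6->F; covers B1=F, B2=T, B3=E, B4=F, B5=S, B6=F
input #3 (d=9, y=15): events B1->T, B5->E, B4->T, B6->T; covers B1=T, B4=T, B5=E, B6=T
input #4 (d=12, y=7): events B1->F, B3->E, B2->F, B5->S, B4->F, B6->F; covers B1=F, B2=F, B3=E, B4=F, B5=S, B6=F
the full pool covers 11 outcomes: B1=T, B1=F, B2=T, B2=F, B3=E, B4=T, B4=F, B5=S, B5=E, B6=T, B6=F
no size-1 subset reaches all 11 outcomes (best union: 6/11)
no size-2 subset reaches all 11 outcomes (best union: 10/11)
inputs {2, 3, 4} (size 3) cover everything; no size-3 subset with a lexicographically smaller index list covers all 11

Answer: 3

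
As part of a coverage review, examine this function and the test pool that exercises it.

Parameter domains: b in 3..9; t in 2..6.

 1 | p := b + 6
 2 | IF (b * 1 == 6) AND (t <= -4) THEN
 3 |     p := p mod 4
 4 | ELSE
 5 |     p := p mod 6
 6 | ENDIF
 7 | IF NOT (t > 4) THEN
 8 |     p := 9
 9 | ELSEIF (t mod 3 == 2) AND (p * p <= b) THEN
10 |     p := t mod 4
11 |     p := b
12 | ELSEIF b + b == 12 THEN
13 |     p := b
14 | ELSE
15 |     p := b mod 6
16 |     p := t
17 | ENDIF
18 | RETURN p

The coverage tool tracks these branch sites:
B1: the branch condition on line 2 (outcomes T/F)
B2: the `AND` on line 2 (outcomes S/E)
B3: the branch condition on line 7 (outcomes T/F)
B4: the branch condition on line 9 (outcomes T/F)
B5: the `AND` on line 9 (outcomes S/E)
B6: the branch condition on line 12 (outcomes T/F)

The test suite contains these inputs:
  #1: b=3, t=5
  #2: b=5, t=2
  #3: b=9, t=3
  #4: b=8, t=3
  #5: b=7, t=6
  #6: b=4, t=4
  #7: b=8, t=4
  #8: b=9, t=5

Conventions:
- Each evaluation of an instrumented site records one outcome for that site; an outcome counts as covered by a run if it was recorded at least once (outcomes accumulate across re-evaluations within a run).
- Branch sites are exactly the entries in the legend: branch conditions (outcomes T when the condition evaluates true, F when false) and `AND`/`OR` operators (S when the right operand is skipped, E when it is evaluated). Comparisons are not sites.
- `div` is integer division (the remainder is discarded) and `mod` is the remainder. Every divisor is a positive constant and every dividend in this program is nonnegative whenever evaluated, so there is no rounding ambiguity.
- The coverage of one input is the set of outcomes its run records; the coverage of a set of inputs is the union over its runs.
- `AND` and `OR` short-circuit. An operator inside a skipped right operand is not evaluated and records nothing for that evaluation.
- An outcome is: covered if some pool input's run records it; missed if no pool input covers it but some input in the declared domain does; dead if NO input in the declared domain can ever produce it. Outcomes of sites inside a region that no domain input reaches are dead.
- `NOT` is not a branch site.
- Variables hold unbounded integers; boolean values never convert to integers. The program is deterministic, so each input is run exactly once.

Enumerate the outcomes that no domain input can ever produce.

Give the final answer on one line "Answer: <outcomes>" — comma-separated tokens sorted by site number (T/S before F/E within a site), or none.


checking every outcome against all 35 domain inputs:
  B1=T: never recorded by any domain input -> dead
  reachable outcomes have witnesses, e.g. B1=F (e.g. b=3, t=2), B2=S (e.g. b=3, t=2), B2=E (e.g. b=6, t=2), B3=T (e.g. b=3, t=2)
Answer: B1=T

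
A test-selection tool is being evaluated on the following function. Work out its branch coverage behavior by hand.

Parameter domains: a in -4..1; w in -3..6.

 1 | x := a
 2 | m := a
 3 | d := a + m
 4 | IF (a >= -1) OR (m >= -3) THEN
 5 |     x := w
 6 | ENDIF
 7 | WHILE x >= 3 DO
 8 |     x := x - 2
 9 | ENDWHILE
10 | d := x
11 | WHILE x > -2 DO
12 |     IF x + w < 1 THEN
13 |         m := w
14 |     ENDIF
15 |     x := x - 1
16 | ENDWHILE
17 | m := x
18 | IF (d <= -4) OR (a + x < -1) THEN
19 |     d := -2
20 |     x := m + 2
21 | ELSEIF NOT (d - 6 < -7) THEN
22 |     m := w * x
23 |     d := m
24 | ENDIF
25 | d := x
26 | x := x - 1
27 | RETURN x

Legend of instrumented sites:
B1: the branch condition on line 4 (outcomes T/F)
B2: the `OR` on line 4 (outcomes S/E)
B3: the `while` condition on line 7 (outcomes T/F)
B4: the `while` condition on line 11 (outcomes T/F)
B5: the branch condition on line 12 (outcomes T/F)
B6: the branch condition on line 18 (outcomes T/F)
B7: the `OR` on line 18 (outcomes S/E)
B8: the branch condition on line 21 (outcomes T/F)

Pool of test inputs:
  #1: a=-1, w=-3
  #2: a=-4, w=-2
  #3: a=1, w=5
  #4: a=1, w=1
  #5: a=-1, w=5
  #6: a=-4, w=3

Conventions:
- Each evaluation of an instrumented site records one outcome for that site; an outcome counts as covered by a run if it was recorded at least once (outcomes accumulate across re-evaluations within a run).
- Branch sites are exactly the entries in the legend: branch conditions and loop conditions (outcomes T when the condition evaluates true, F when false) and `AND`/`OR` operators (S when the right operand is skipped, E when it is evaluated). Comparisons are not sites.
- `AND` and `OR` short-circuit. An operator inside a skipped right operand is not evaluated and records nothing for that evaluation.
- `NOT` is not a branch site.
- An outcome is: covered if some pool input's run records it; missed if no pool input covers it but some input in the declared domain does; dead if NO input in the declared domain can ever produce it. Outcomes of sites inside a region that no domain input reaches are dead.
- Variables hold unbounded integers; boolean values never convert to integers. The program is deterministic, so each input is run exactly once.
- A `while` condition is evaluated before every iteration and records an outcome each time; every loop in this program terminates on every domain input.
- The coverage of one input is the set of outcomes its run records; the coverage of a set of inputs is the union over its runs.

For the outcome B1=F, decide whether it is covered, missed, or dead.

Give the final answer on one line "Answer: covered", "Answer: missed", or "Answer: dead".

B1=F is recorded by pool input(s) 2, 6 -> covered

Answer: covered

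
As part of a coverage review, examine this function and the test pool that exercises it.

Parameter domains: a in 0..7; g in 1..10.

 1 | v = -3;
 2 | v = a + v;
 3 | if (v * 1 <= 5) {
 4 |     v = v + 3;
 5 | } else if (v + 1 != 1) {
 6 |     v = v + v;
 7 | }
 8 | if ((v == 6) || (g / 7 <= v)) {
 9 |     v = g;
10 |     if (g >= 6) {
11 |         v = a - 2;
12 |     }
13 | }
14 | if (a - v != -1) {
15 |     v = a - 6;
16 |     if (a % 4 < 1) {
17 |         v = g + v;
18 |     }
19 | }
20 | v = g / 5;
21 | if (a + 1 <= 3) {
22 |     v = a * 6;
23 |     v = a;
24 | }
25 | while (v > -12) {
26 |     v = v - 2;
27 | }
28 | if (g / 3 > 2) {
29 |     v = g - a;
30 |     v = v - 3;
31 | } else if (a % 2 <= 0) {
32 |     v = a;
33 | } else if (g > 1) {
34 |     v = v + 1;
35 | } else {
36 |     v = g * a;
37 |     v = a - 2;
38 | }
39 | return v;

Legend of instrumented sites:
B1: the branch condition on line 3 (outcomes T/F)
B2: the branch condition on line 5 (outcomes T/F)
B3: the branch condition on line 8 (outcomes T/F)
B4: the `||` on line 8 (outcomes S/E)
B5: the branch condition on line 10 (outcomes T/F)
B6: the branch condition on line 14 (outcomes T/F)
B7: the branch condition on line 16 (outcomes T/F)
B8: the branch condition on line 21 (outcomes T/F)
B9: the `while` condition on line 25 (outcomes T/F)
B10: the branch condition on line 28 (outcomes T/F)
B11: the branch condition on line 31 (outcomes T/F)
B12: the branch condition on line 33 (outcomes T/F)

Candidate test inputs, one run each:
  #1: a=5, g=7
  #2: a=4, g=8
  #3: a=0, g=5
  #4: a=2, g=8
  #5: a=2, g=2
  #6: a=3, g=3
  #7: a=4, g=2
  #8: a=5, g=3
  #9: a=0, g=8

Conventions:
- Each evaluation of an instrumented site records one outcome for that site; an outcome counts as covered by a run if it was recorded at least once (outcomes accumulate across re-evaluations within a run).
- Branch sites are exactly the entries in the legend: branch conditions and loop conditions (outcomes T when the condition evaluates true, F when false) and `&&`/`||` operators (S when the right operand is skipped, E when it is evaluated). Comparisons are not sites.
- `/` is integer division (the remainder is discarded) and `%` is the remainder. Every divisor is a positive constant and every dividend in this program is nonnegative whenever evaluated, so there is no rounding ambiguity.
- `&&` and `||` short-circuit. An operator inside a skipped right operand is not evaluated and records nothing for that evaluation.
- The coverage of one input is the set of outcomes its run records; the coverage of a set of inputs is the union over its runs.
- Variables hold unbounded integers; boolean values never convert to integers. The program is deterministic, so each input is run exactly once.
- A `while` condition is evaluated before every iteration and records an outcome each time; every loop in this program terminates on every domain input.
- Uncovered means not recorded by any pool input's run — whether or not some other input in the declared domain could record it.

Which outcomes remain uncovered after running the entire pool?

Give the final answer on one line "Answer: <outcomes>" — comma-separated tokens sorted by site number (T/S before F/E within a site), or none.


input #1, a=5, g=7: events B1->T, B4->E, B3->T, B5->T, B6->T, B7->F, B8->F, B9->T, B9->T, B9->T, B9->T, B9->T, B9->T, B9->T, ...; outcomes B1=T, B3=T, B4=E, B5=T, B6=T, B7=F, B8=F, B9=T, B9=F, B10=F, B11=F, B12=T
input #2, a=4, g=8: events B1->T, B4->E, B3->T, B5->T, B6->T, B7->T, B8->F, B9->T, B9->T, B9->T, B9->T, B9->T, B9->T, B9->T, ...; outcomes B1=T, B3=T, B4=E, B5=T, B6=T, B7=T, B8=F, B9=T, B9=F, B10=F, B11=T
input #3, a=0, g=5: events B1->T, B4->E, B3->T, B5->F, B6->T, B7->T, B8->T, B9->T, B9->T, B9->T, B9->T, B9->T, B9->T, B9->F, ...; outcomes B1=T, B3=T, B4=E, B5=F, B6=T, B7=T, B8=T, B9=T, B9=F, B10=F, B11=T
input #4, a=2, g=8: events B1->T, B4->E, B3->T, B5->T, B6->T, B7->F, B8->T, B9->T, B9->T, B9->T, B9->T, B9->T, B9->T, B9->T, ...; outcomes B1=T, B3=T, B4=E, B5=T, B6=T, B7=F, B8=T, B9=T, B9=F, B10=F, B11=T
input #5, a=2, g=2: events B1->T, B4->E, B3->T, B5->F, B6->T, B7->F, B8->T, B9->T, B9->T, B9->T, B9->T, B9->T, B9->T, B9->T, ...; outcomes B1=T, B3=T, B4=E, B5=F, B6=T, B7=F, B8=T, B9=T, B9=F, B10=F, B11=T
input #6, a=3, g=3: events B1->T, B4->E, B3->T, B5->F, B6->T, B7->F, B8->F, B9->T, B9->T, B9->T, B9->T, B9->T, B9->T, B9->F, ...; outcomes B1=T, B3=T, B4=E, B5=F, B6=T, B7=F, B8=F, B9=T, B9=F, B10=F, B11=F, B12=T
input #7, a=4, g=2: events B1->T, B4->E, B3->T, B5->F, B6->T, B7->T, B8->F, B9->T, B9->T, B9->T, B9->T, B9->T, B9->T, B9->F, ...; outcomes B1=T, B3=T, B4=E, B5=F, B6=T, B7=T, B8=F, B9=T, B9=F, B10=F, B11=T
input #8, a=5, g=3: events B1->T, B4->E, B3->T, B5->F, B6->T, B7->F, B8->F, B9->T, B9->T, B9->T, B9->T, B9->T, B9->T, B9->F, ...; outcomes B1=T, B3=T, B4=E, B5=F, B6=T, B7=F, B8=F, B9=T, B9=F, B10=F, B11=F, B12=T
input #9, a=0, g=8: events B1->T, B4->E, B3->F, B6->T, B7->T, B8->T, B9->T, B9->T, B9->T, B9->T, B9->T, B9->T, B9->F, B10->F, ...; outcomes B1=T, B3=F, B4=E, B6=T, B7=T, B8=T, B9=T, B9=F, B10=F, B11=T
union over the pool: B1=T, B3=T, B3=F, B4=E, B5=T, B5=F, B6=T, B7=T, B7=F, B8=T, B8=F, B9=T, B9=F, B10=F, B11=T, B11=F, B12=T
uncovered (7 of 24): B1=F, B2=T, B2=F, B4=S, B6=F, B10=T, B12=F
Answer: B1=F, B2=T, B2=F, B4=S, B6=F, B10=T, B12=F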